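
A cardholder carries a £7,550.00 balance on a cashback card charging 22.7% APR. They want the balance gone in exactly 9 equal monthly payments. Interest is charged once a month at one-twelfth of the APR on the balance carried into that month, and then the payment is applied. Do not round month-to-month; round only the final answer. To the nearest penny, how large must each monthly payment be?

Monthly rate r = 22.7%/12 = 1.89167% = 0.0189167.
Level-payment amortization: P = B₀·r / (1 − (1+r)^(−n)) = 7550.00·0.0189167 / (1 − 1.01892^(−9)).
Denominator 1 − (1+r)^(−9) = 0.155203697.
P = 142.821 / 0.155203697 ≈ 920.22.

£920.22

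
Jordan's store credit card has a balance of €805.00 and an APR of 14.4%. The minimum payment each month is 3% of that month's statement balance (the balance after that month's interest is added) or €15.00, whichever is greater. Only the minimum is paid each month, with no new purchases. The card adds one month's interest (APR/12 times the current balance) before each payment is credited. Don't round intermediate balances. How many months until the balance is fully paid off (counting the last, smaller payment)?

69 months

Monthly rate r = 14.4%/12 = 1.2% = 0.012.
While 3% of the post-interest balance exceeds €15.00, each month B ← (B·(1+r))·(1 − 0.03), i.e. B shrinks by the factor (1+r)·0.97 = 0.98164.
This holds for months 1–27. Entering month 28 the balance is €488.10; 3% of the post-interest balance is now below €15.00, so the flat €15.00 minimum applies from here.
From month 28 a fixed €15.00 at rate r clears €488.10 in 42 more payments. Total: 27 + 42 = 69 months.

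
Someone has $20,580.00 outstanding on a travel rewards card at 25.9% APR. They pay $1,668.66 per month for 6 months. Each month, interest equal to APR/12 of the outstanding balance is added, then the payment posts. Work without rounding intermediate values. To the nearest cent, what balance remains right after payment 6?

$12,825.13

Monthly rate r = 25.9%/12 = 2.15833% = 0.0215833.
Each month: B ← B·(1+r) − $1,668.66.
Month 1: interest $444.19; balance after payment $19,355.53.
Month 2: interest $417.76; balance after payment $18,104.62.
Month 3: interest $390.76; balance after payment $16,826.72.
Month 4: interest $363.18; balance after payment $15,521.24.
Month 5: interest $335.00; balance after payment $14,187.58.
Month 6: interest $306.22; balance after payment $12,825.13.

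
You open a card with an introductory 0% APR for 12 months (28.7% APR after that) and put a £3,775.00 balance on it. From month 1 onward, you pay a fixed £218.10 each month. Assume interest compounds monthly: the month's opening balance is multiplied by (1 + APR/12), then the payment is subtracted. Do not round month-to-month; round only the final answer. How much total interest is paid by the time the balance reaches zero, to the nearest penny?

Promo months 1–12 at r₀ = 0%/12 = 0; months 13+ at r₁ = 28.7%/12 = 0.0239167.
After month 12 (no interest yet): B = £3,775.00 − 12·£218.10 = £1,157.80.
Then at r₁ with £218.10/mo: n₂ = −ln(1 − r₁·B/P)/ln(1+r₁) ≈ 5.74 → 6 more payments.
Total paid = 17·£218.10 + £162.92 = £3,870.62; interest = £3,870.62 − £3,775.00 = £95.62.

£95.62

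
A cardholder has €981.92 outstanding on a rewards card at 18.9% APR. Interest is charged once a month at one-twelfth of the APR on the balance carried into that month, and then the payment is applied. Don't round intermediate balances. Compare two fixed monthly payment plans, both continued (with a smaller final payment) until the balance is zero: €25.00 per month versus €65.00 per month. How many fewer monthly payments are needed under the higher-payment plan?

44 fewer payments

Monthly rate r = 18.9%/12 = 1.575% = 0.01575.
At €25.00/mo: n = ⌈−ln(1 − rB₀/P)/ln(1+r)⌉ = 62 payments (last €17.11); total interest = total paid − €981.92 = €560.19.
At €65.00/mo: 18 payments (last €25.28); total interest €148.36.
Payments saved = 62 − 18 = 44.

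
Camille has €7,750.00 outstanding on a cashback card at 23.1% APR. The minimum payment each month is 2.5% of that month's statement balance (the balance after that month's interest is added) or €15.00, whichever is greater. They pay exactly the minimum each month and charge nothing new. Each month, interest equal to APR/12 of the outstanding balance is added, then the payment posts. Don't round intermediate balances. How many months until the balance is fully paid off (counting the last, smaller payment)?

Monthly rate r = 23.1%/12 = 1.925% = 0.01925.
While 2.5% of the post-interest balance exceeds €15.00, each month B ← (B·(1+r))·(1 − 0.025), i.e. B shrinks by the factor (1+r)·0.975 = 0.99377.
This holds for months 1–413. Entering month 414 the balance is €586.33; 2.5% of the post-interest balance is now below €15.00, so the flat €15.00 minimum applies from here.
From month 414 a fixed €15.00 at rate r clears €586.33 in 74 more payments. Total: 413 + 74 = 487 months.

487 months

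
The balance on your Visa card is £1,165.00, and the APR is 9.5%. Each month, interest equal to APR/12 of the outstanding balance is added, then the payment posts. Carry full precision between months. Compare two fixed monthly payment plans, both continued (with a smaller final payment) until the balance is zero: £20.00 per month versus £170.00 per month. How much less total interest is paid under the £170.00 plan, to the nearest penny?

Monthly rate r = 9.5%/12 = 0.791667% = 0.00791667.
At £20.00/mo: n = ⌈−ln(1 − rB₀/P)/ln(1+r)⌉ = 79 payments (last £8.24); total interest = total paid − £1,165.00 = £403.24.
At £170.00/mo: 8 payments (last £12.57); total interest £37.57.
Interest saved = £403.24 − £37.57 = £365.67.

£365.67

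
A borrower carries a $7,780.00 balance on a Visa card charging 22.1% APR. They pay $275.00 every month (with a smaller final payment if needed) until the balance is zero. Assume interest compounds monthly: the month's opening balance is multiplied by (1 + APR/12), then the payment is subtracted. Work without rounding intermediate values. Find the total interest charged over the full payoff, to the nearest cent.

$3,313.08

Monthly rate r = 22.1%/12 = 1.84167% = 0.0184167.
Payoff takes n = ⌈−ln(1 − rB₀/P)/ln(1+r)⌉ = ⌈40.336⌉ = 41 payments; the last is $93.08.
Total paid = 40·$275.00 + $93.08 = $11,093.08.
Total interest = total paid − principal = $11,093.08 − $7,780.00 = $3,313.08.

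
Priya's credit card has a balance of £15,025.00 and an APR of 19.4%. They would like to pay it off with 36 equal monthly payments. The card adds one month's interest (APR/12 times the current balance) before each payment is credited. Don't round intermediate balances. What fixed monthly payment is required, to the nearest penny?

Monthly rate r = 19.4%/12 = 1.61667% = 0.0161667.
Level-payment amortization: P = B₀·r / (1 − (1+r)^(−n)) = 15025.00·0.0161667 / (1 − 1.01617^(−36)).
Denominator 1 − (1+r)^(−36) = 0.438613463.
P = 242.904 / 0.438613463 ≈ 553.80.

£553.80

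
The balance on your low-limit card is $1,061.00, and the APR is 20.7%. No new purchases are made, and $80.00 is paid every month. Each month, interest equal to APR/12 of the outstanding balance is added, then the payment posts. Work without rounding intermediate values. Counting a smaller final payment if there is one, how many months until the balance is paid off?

16 months

Monthly rate r = 20.7%/12 = 1.725% = 0.01725.
Recurrence: B ← B·(1+r) − $80.00.
Month 1: interest $18.30; balance after payment $999.30.
Month 2: interest $17.24; balance after payment $936.54.
Closed form: n = −ln(1 − rB₀/P)/ln(1+r) = −ln(0.77122)/ln(1.01725) ≈ 15.189, so the balance reaches zero during payment 16.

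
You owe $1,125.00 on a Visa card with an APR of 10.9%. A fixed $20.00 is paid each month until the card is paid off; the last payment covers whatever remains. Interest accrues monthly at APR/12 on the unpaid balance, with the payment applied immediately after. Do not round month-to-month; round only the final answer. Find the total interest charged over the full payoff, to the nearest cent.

$457.05

Monthly rate r = 10.9%/12 = 0.908333% = 0.00908333.
Payoff takes n = ⌈−ln(1 − rB₀/P)/ln(1+r)⌉ = ⌈79.102⌉ = 80 payments; the last is $2.05.
Total paid = 79·$20.00 + $2.05 = $1,582.05.
Total interest = total paid − principal = $1,582.05 − $1,125.00 = $457.05.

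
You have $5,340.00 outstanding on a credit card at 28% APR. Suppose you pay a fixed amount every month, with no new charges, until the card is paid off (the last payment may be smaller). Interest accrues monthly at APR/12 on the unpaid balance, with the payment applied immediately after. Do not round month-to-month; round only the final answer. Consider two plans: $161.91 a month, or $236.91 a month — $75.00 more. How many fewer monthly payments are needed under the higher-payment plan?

Monthly rate r = 28%/12 = 2.33333% = 0.0233333.
At $161.91/mo: n = ⌈−ln(1 − rB₀/P)/ln(1+r)⌉ = 64 payments (last $103.39); total interest = total paid − $5,340.00 = $4,963.72.
At $236.91/mo: 33 payments (last $86.18); total interest $2,327.30.
Payments saved = 64 − 33 = 31.

31 fewer payments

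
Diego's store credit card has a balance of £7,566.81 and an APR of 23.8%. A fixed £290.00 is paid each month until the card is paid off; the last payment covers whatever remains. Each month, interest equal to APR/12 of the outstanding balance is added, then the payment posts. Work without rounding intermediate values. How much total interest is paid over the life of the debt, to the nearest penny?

Monthly rate r = 23.8%/12 = 1.98333% = 0.0198333.
Payoff takes n = ⌈−ln(1 − rB₀/P)/ln(1+r)⌉ = ⌈37.108⌉ = 38 payments; the last is £31.64.
Total paid = 37·£290.00 + £31.64 = £10,761.64.
Total interest = total paid − principal = £10,761.64 − £7,566.81 = £3,194.83.

£3,194.83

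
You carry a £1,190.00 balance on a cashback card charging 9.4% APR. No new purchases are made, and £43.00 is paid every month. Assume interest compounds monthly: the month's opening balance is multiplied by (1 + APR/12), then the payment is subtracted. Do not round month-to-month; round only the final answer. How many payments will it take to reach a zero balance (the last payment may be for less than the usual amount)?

Monthly rate r = 9.4%/12 = 0.783333% = 0.00783333.
Recurrence: B ← B·(1+r) − £43.00.
Month 1: interest £9.32; balance after payment £1,156.32.
Month 2: interest £9.06; balance after payment £1,122.38.
Closed form: n = −ln(1 − rB₀/P)/ln(1+r) = −ln(0.78322)/ln(1.00783) ≈ 31.315, so the balance reaches zero during payment 32.

32 payments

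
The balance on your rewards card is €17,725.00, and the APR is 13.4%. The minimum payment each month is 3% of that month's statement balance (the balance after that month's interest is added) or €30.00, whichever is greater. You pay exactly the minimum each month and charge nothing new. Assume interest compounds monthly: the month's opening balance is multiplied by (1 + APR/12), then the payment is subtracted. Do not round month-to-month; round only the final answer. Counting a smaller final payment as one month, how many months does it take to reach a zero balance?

Monthly rate r = 13.4%/12 = 1.11667% = 0.0111667.
While 3% of the post-interest balance exceeds €30.00, each month B ← (B·(1+r))·(1 − 0.03), i.e. B shrinks by the factor (1+r)·0.97 = 0.98083.
This holds for months 1–150. Entering month 151 the balance is €972.21; 3% of the post-interest balance is now below €30.00, so the flat €30.00 minimum applies from here.
From month 151 a fixed €30.00 at rate r clears €972.21 in 41 more payments. Total: 150 + 41 = 191 months.

191 months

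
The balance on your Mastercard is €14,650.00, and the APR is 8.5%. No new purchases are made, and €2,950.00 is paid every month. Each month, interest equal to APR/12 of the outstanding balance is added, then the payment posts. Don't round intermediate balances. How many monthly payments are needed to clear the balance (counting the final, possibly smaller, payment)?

6 payments

Monthly rate r = 8.5%/12 = 0.708333% = 0.00708333.
Recurrence: B ← B·(1+r) − €2,950.00.
Month 1: interest €103.77; balance after payment €11,803.77.
Month 2: interest €83.61; balance after payment €8,937.38.
Month 3: interest €63.31; balance after payment €6,050.69.
Month 4: interest €42.86; balance after payment €3,143.55.
Month 5: interest €22.27; balance after payment €215.81.
Month 6: interest €1.53; balance after payment €0.00.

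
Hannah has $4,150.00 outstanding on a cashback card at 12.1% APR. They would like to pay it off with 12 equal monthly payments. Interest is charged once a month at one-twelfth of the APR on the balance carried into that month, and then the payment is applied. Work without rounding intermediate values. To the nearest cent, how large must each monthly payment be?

$368.92

Monthly rate r = 12.1%/12 = 1.00833% = 0.0100833.
Level-payment amortization: P = B₀·r / (1 − (1+r)^(−n)) = 4150.00·0.0100833 / (1 − 1.01008^(−12)).
Denominator 1 − (1+r)^(−12) = 0.113428966.
P = 41.8458 / 0.113428966 ≈ 368.92.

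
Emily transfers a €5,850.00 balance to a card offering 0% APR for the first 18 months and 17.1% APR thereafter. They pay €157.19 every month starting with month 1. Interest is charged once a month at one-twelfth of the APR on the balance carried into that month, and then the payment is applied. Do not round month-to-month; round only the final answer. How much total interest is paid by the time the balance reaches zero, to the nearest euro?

€534

Promo months 1–18 at r₀ = 0%/12 = 0; months 19+ at r₁ = 17.1%/12 = 0.01425.
After month 18 (no interest yet): B = €5,850.00 − 18·€157.19 = €3,020.58.
Then at r₁ with €157.19/mo: n₂ = −ln(1 − r₁·B/P)/ln(1+r₁) ≈ 22.61 → 23 more payments.
Total paid = 40·€157.19 + €96.73 = €6,384.33; interest = €6,384.33 − €5,850.00 = €534.33.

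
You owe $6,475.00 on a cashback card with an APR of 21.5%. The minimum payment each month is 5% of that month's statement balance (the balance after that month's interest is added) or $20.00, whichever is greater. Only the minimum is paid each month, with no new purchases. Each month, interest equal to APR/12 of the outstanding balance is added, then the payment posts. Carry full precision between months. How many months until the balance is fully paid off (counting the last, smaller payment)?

Monthly rate r = 21.5%/12 = 1.79167% = 0.0179167.
While 5% of the post-interest balance exceeds $20.00, each month B ← (B·(1+r))·(1 − 0.05), i.e. B shrinks by the factor (1+r)·0.95 = 0.96702.
This holds for months 1–84. Entering month 85 the balance is $387.12; 5% of the post-interest balance is now below $20.00, so the flat $20.00 minimum applies from here.
From month 85 a fixed $20.00 at rate r clears $387.12 in 24 more payments. Total: 84 + 24 = 108 months.

108 months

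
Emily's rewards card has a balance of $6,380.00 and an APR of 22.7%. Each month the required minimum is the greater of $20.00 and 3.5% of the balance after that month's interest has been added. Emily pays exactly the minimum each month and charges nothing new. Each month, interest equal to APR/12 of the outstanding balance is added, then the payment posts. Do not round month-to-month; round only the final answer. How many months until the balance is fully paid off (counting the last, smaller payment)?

185 months

Monthly rate r = 22.7%/12 = 1.89167% = 0.0189167.
While 3.5% of the post-interest balance exceeds $20.00, each month B ← (B·(1+r))·(1 − 0.035), i.e. B shrinks by the factor (1+r)·0.965 = 0.98325.
This holds for months 1–144. Entering month 145 the balance is $560.69; 3.5% of the post-interest balance is now below $20.00, so the flat $20.00 minimum applies from here.
From month 145 a fixed $20.00 at rate r clears $560.69 in 41 more payments. Total: 144 + 41 = 185 months.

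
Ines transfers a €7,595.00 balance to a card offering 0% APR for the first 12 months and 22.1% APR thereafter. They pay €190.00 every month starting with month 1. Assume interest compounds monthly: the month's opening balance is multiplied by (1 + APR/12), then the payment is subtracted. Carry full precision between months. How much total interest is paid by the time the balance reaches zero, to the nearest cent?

Promo months 1–12 at r₀ = 0%/12 = 0; months 13+ at r₁ = 22.1%/12 = 0.0184167.
After month 12 (no interest yet): B = €7,595.00 − 12·€190.00 = €5,315.00.
Then at r₁ with €190.00/mo: n₂ = −ln(1 − r₁·B/P)/ln(1+r₁) ≈ 39.67 → 40 more payments.
Total paid = 51·€190.00 + €128.08 = €9,818.08; interest = €9,818.08 − €7,595.00 = €2,223.08.

€2,223.08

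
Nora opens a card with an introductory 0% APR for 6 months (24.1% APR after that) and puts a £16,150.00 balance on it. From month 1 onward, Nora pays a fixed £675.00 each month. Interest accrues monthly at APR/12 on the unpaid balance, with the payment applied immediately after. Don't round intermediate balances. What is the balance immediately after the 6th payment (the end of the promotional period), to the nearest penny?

Promo months 1–6 at r₀ = 0%/12 = 0; months 7+ at r₁ = 24.1%/12 = 0.0200833.
After month 6 (no interest yet): B = £16,150.00 − 6·£675.00 = £12,100.00.

£12,100.00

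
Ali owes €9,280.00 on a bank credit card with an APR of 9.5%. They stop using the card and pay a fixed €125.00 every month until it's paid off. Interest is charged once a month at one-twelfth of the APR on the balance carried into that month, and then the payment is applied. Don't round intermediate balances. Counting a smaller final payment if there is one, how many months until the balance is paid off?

113 payments

Monthly rate r = 9.5%/12 = 0.791667% = 0.00791667.
Recurrence: B ← B·(1+r) − €125.00.
Month 1: interest €73.47; balance after payment €9,228.47.
Month 2: interest €73.06; balance after payment €9,176.53.
Closed form: n = −ln(1 − rB₀/P)/ln(1+r) = −ln(0.41227)/ln(1.00792) ≈ 112.369, so the balance reaches zero during payment 113.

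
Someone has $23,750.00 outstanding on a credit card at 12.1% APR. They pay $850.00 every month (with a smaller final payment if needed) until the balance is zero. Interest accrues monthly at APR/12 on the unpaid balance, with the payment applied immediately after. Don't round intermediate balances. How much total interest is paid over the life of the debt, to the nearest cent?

Monthly rate r = 12.1%/12 = 1.00833% = 0.0100833.
Payoff takes n = ⌈−ln(1 − rB₀/P)/ln(1+r)⌉ = ⌈32.984⌉ = 33 payments; the last is $836.54.
Total paid = 32·$850.00 + $836.54 = $28,036.54.
Total interest = total paid − principal = $28,036.54 − $23,750.00 = $4,286.54.

$4,286.54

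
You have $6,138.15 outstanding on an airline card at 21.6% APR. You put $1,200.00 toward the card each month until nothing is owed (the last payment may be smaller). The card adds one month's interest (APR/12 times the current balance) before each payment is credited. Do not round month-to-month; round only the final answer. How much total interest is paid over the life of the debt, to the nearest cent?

$361.60

Monthly rate r = 21.6%/12 = 1.8% = 0.018.
Payoff takes n = ⌈−ln(1 − rB₀/P)/ln(1+r)⌉ = ⌈5.414⌉ = 6 payments; the last is $499.75.
Total paid = 5·$1,200.00 + $499.75 = $6,499.75.
Total interest = total paid − principal = $6,499.75 − $6,138.15 = $361.60.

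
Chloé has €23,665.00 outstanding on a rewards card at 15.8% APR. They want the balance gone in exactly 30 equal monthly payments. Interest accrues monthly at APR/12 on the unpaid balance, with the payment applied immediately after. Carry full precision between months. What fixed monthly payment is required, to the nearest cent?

€959.97

Monthly rate r = 15.8%/12 = 1.31667% = 0.0131667.
Level-payment amortization: P = B₀·r / (1 − (1+r)^(−n)) = 23665.00·0.0131667 / (1 − 1.01317^(−30)).
Denominator 1 − (1+r)^(−30) = 0.324581099.
P = 311.589 / 0.324581099 ≈ 959.97.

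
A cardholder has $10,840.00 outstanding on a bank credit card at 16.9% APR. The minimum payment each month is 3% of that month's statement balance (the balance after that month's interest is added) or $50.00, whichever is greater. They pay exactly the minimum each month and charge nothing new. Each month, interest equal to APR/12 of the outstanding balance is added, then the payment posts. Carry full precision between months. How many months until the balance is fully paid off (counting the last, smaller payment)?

159 months

Monthly rate r = 16.9%/12 = 1.40833% = 0.0140833.
While 3% of the post-interest balance exceeds $50.00, each month B ← (B·(1+r))·(1 − 0.03), i.e. B shrinks by the factor (1+r)·0.97 = 0.98366.
This holds for months 1–115. Entering month 116 the balance is $1,630.23; 3% of the post-interest balance is now below $50.00, so the flat $50.00 minimum applies from here.
From month 116 a fixed $50.00 at rate r clears $1,630.23 in 44 more payments. Total: 115 + 44 = 159 months.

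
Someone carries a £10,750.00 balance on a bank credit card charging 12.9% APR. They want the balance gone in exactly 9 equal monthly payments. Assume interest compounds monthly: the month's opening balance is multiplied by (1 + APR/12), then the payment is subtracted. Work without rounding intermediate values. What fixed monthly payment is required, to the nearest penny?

£1,259.56

Monthly rate r = 12.9%/12 = 1.075% = 0.01075.
Level-payment amortization: P = B₀·r / (1 − (1+r)^(−n)) = 10750.00·0.01075 / (1 − 1.01075^(−9)).
Denominator 1 − (1+r)^(−9) = 0.0917482361.
P = 115.563 / 0.0917482361 ≈ 1259.56.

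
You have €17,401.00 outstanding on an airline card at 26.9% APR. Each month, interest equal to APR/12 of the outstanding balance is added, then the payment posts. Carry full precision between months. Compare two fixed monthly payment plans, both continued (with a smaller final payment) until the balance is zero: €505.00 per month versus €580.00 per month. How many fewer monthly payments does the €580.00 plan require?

Monthly rate r = 26.9%/12 = 2.24167% = 0.0224167.
At €505.00/mo: n = ⌈−ln(1 − rB₀/P)/ln(1+r)⌉ = 67 payments (last €390.41); total interest = total paid − €17,401.00 = €16,319.41.
At €580.00/mo: 51 payments (last €208.95); total interest €11,807.95.
Payments saved = 67 − 51 = 16.

16 fewer payments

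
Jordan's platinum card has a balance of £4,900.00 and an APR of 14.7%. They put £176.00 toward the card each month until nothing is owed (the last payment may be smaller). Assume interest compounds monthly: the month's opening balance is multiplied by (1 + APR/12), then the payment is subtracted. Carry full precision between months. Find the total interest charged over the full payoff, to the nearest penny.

Monthly rate r = 14.7%/12 = 1.225% = 0.01225.
Payoff takes n = ⌈−ln(1 − rB₀/P)/ln(1+r)⌉ = ⌈34.258⌉ = 35 payments; the last is £45.59.
Total paid = 34·£176.00 + £45.59 = £6,029.59.
Total interest = total paid − principal = £6,029.59 − £4,900.00 = £1,129.59.

£1,129.59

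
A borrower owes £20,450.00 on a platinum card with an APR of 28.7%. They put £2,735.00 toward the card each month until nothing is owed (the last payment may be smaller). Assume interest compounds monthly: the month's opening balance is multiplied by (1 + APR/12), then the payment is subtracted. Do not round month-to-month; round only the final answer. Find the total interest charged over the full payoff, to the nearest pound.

Monthly rate r = 28.7%/12 = 2.39167% = 0.0239167.
Payoff takes n = ⌈−ln(1 − rB₀/P)/ln(1+r)⌉ = ⌈8.336⌉ = 9 payments; the last is £926.26.
Total paid = 8·£2,735.00 + £926.26 = £22,806.26.
Total interest = total paid − principal = £22,806.26 − £20,450.00 = £2,356.26.

£2,356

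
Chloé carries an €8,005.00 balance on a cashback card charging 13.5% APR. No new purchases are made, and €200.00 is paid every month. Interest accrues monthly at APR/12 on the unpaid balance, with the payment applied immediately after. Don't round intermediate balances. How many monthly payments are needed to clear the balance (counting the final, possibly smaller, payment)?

Monthly rate r = 13.5%/12 = 1.125% = 0.01125.
Recurrence: B ← B·(1+r) − €200.00.
Month 1: interest €90.06; balance after payment €7,895.06.
Month 2: interest €88.82; balance after payment €7,783.88.
Closed form: n = −ln(1 − rB₀/P)/ln(1+r) = −ln(0.54972)/ln(1.01125) ≈ 53.485, so the balance reaches zero during payment 54.

54 months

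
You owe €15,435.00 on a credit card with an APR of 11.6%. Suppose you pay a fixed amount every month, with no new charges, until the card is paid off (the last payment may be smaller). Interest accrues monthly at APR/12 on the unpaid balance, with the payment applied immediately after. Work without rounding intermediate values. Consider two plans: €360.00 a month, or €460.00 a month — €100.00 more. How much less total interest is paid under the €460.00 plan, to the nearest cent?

€1,280.18

Monthly rate r = 11.6%/12 = 0.966667% = 0.00966667.
At €360.00/mo: n = ⌈−ln(1 − rB₀/P)/ln(1+r)⌉ = 56 payments (last €228.84); total interest = total paid − €15,435.00 = €4,593.84.
At €460.00/mo: 41 payments (last €348.66); total interest €3,313.66.
Interest saved = €4,593.84 − €3,313.66 = €1,280.18.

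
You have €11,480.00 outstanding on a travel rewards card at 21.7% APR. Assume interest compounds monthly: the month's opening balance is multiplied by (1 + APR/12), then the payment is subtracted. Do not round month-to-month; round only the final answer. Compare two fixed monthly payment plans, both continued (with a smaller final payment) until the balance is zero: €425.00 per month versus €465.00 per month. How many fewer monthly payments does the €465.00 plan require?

Monthly rate r = 21.7%/12 = 1.80833% = 0.0180833.
At €425.00/mo: n = ⌈−ln(1 − rB₀/P)/ln(1+r)⌉ = 38 payments (last €172.35); total interest = total paid − €11,480.00 = €4,417.35.
At €465.00/mo: 33 payments (last €464.35); total interest €3,864.35.
Payments saved = 38 − 33 = 5.

5 fewer payments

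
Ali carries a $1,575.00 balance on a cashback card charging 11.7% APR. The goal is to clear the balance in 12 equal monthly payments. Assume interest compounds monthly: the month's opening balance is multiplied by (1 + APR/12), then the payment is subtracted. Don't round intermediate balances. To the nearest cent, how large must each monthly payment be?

$139.72

Monthly rate r = 11.7%/12 = 0.975% = 0.00975.
Level-payment amortization: P = B₀·r / (1 − (1+r)^(−n)) = 1575.00·0.00975 / (1 − 1.00975^(−12)).
Denominator 1 − (1+r)^(−12) = 0.109910541.
P = 15.3562 / 0.109910541 ≈ 139.72.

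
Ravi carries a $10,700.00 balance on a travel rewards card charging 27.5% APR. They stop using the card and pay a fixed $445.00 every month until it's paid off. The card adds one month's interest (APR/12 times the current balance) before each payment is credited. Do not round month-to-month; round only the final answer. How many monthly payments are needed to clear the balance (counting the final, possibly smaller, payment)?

36 months

Monthly rate r = 27.5%/12 = 2.29167% = 0.0229167.
Recurrence: B ← B·(1+r) − $445.00.
Month 1: interest $245.21; balance after payment $10,500.21.
Month 2: interest $240.63; balance after payment $10,295.84.
Closed form: n = −ln(1 − rB₀/P)/ln(1+r) = −ln(0.44897)/ln(1.02292) ≈ 35.343, so the balance reaches zero during payment 36.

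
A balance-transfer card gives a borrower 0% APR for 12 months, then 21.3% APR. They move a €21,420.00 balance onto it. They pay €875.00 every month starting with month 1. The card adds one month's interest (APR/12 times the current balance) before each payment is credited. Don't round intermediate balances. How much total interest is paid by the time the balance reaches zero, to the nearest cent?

€1,534.86

Promo months 1–12 at r₀ = 0%/12 = 0; months 13+ at r₁ = 21.3%/12 = 0.01775.
After month 12 (no interest yet): B = €21,420.00 − 12·€875.00 = €10,920.00.
Then at r₁ with €875.00/mo: n₂ = −ln(1 − r₁·B/P)/ln(1+r₁) ≈ 14.23 → 15 more payments.
Total paid = 26·€875.00 + €204.86 = €22,954.86; interest = €22,954.86 − €21,420.00 = €1,534.86.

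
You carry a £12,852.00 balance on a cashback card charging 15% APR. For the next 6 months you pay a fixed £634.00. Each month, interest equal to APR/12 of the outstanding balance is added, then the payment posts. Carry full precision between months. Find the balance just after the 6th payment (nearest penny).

£9,921.65

Monthly rate r = 15%/12 = 1.25% = 0.0125.
Each month: B ← B·(1+r) − £634.00.
Month 1: interest £160.65; balance after payment £12,378.65.
Month 2: interest £154.73; balance after payment £11,899.38.
Month 3: interest £148.74; balance after payment £11,414.13.
Month 4: interest £142.68; balance after payment £10,922.80.
Month 5: interest £136.54; balance after payment £10,425.34.
Month 6: interest £130.32; balance after payment £9,921.65.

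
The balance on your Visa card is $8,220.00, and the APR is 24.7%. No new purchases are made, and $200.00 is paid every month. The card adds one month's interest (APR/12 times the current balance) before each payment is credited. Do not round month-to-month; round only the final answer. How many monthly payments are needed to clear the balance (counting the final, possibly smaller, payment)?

92 months

Monthly rate r = 24.7%/12 = 2.05833% = 0.0205833.
Recurrence: B ← B·(1+r) − $200.00.
Month 1: interest $169.19; balance after payment $8,189.19.
Month 2: interest $168.56; balance after payment $8,157.76.
Closed form: n = −ln(1 − rB₀/P)/ln(1+r) = −ln(0.15403)/ln(1.02058) ≈ 91.813, so the balance reaches zero during payment 92.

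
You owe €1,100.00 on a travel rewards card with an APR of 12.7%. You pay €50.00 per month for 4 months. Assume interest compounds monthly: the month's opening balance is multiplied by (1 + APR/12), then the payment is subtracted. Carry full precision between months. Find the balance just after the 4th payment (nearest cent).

Monthly rate r = 12.7%/12 = 1.05833% = 0.0105833.
Each month: B ← B·(1+r) − €50.00.
Month 1: interest €11.64; balance after payment €1,061.64.
Month 2: interest €11.24; balance after payment €1,022.88.
Month 3: interest €10.83; balance after payment €983.70.
Month 4: interest €10.41; balance after payment €944.11.

€944.11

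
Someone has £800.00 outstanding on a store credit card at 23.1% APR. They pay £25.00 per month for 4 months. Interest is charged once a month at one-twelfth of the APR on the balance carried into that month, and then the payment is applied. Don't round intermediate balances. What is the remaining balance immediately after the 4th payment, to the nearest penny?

£760.48

Monthly rate r = 23.1%/12 = 1.925% = 0.01925.
Each month: B ← B·(1+r) − £25.00.
Month 1: interest £15.40; balance after payment £790.40.
Month 2: interest £15.22; balance after payment £780.62.
Month 3: interest £15.03; balance after payment £770.64.
Month 4: interest £14.83; balance after payment £760.48.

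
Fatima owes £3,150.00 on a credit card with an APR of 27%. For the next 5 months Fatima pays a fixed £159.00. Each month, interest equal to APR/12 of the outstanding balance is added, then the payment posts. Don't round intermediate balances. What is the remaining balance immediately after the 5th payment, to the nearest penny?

Monthly rate r = 27%/12 = 2.25% = 0.0225.
Each month: B ← B·(1+r) − £159.00.
Month 1: interest £70.88; balance after payment £3,061.88.
Month 2: interest £68.89; balance after payment £2,971.77.
Month 3: interest £66.86; balance after payment £2,879.63.
Month 4: interest £64.79; balance after payment £2,785.42.
Month 5: interest £62.67; balance after payment £2,689.10.

£2,689.10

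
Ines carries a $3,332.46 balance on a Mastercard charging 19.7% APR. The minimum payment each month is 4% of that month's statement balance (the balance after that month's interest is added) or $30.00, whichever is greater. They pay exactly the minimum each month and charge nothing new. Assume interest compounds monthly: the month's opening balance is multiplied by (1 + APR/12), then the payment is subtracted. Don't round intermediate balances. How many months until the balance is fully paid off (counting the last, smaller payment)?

94 months

Monthly rate r = 19.7%/12 = 1.64167% = 0.0164167.
While 4% of the post-interest balance exceeds $30.00, each month B ← (B·(1+r))·(1 − 0.04), i.e. B shrinks by the factor (1+r)·0.96 = 0.97576.
This holds for months 1–62. Entering month 63 the balance is $727.83; 4% of the post-interest balance is now below $30.00, so the flat $30.00 minimum applies from here.
From month 63 a fixed $30.00 at rate r clears $727.83 in 32 more payments. Total: 62 + 32 = 94 months.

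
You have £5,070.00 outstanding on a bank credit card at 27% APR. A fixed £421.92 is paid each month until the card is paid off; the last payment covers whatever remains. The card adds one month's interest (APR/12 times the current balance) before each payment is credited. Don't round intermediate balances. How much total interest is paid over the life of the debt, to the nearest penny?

£907.90

Monthly rate r = 27%/12 = 2.25% = 0.0225.
Payoff takes n = ⌈−ln(1 − rB₀/P)/ln(1+r)⌉ = ⌈14.167⌉ = 15 payments; the last is £71.02.
Total paid = 14·£421.92 + £71.02 = £5,977.90.
Total interest = total paid − principal = £5,977.90 − £5,070.00 = £907.90.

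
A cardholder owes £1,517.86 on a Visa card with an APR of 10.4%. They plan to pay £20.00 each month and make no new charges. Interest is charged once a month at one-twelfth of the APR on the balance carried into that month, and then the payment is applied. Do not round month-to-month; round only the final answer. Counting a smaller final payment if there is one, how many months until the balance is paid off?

Monthly rate r = 10.4%/12 = 0.866667% = 0.00866667.
Recurrence: B ← B·(1+r) − £20.00.
Month 1: interest £13.15; balance after payment £1,511.01.
Month 2: interest £13.10; balance after payment £1,504.11.
Closed form: n = −ln(1 − rB₀/P)/ln(1+r) = −ln(0.34226)/ln(1.00867) ≈ 124.249, so the balance reaches zero during payment 125.

125 payments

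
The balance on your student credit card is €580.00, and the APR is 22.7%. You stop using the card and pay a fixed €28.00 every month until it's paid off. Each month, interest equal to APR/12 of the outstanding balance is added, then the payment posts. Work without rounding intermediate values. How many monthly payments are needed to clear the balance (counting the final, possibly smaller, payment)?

Monthly rate r = 22.7%/12 = 1.89167% = 0.0189167.
Recurrence: B ← B·(1+r) − €28.00.
Month 1: interest €10.97; balance after payment €562.97.
Month 2: interest €10.65; balance after payment €545.62.
Closed form: n = −ln(1 − rB₀/P)/ln(1+r) = −ln(0.60815)/ln(1.01892) ≈ 26.538, so the balance reaches zero during payment 27.

27 months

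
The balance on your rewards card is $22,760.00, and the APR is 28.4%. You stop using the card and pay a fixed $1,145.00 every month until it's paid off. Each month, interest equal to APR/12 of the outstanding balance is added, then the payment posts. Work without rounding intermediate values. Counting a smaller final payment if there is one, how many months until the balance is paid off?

Monthly rate r = 28.4%/12 = 2.36667% = 0.0236667.
Recurrence: B ← B·(1+r) − $1,145.00.
Month 1: interest $538.65; balance after payment $22,153.65.
Month 2: interest $524.30; balance after payment $21,532.96.
Closed form: n = −ln(1 − rB₀/P)/ln(1+r) = −ln(0.52956)/ln(1.02367) ≈ 27.178, so the balance reaches zero during payment 28.

28 months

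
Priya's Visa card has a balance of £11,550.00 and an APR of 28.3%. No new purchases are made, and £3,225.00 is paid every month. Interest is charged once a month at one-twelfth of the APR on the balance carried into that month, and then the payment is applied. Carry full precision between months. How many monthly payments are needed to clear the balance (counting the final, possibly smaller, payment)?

4 months

Monthly rate r = 28.3%/12 = 2.35833% = 0.0235833.
Recurrence: B ← B·(1+r) − £3,225.00.
Month 1: interest £272.39; balance after payment £8,597.39.
Month 2: interest £202.76; balance after payment £5,575.14.
Month 3: interest £131.48; balance after payment £2,481.62.
Month 4: interest £58.52; balance after payment £0.00.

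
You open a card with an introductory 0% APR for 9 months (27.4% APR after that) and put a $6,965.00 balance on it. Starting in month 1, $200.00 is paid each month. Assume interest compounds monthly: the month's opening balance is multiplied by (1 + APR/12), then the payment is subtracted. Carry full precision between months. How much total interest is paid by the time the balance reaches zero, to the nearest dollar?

Promo months 1–9 at r₀ = 0%/12 = 0; months 10+ at r₁ = 27.4%/12 = 0.0228333.
After month 9 (no interest yet): B = $6,965.00 − 9·$200.00 = $5,165.00.
Then at r₁ with $200.00/mo: n₂ = −ln(1 − r₁·B/P)/ln(1+r₁) ≈ 39.46 → 40 more payments.
Total paid = 48·$200.00 + $91.89 = $9,691.89; interest = $9,691.89 − $6,965.00 = $2,726.89.

$2,727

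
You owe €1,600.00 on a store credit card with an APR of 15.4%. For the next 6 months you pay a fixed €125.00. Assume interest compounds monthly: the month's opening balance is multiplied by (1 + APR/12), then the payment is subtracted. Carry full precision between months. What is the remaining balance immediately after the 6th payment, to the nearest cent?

€952.74

Monthly rate r = 15.4%/12 = 1.28333% = 0.0128333.
Each month: B ← B·(1+r) − €125.00.
Month 1: interest €20.53; balance after payment €1,495.53.
Month 2: interest €19.19; balance after payment €1,389.73.
Month 3: interest €17.83; balance after payment €1,282.56.
Month 4: interest €16.46; balance after payment €1,174.02.
Month 5: interest €15.07; balance after payment €1,064.09.
Month 6: interest €13.66; balance after payment €952.74.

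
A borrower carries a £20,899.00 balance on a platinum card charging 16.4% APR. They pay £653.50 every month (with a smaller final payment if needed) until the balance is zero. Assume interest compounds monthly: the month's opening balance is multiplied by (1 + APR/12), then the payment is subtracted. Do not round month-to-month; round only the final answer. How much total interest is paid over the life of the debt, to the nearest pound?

£6,764

Monthly rate r = 16.4%/12 = 1.36667% = 0.0136667.
Payoff takes n = ⌈−ln(1 − rB₀/P)/ln(1+r)⌉ = ⌈42.329⌉ = 43 payments; the last is £216.27.
Total paid = 42·£653.50 + £216.27 = £27,663.27.
Total interest = total paid − principal = £27,663.27 − £20,899.00 = £6,764.27.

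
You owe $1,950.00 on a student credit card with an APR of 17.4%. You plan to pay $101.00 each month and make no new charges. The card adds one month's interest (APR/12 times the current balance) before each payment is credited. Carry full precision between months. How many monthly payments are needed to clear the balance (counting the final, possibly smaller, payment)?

23 months

Monthly rate r = 17.4%/12 = 1.45% = 0.0145.
Recurrence: B ← B·(1+r) − $101.00.
Month 1: interest $28.27; balance after payment $1,877.28.
Month 2: interest $27.22; balance after payment $1,803.50.
Closed form: n = −ln(1 − rB₀/P)/ln(1+r) = −ln(0.72005)/ln(1.0145) ≈ 22.815, so the balance reaches zero during payment 23.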